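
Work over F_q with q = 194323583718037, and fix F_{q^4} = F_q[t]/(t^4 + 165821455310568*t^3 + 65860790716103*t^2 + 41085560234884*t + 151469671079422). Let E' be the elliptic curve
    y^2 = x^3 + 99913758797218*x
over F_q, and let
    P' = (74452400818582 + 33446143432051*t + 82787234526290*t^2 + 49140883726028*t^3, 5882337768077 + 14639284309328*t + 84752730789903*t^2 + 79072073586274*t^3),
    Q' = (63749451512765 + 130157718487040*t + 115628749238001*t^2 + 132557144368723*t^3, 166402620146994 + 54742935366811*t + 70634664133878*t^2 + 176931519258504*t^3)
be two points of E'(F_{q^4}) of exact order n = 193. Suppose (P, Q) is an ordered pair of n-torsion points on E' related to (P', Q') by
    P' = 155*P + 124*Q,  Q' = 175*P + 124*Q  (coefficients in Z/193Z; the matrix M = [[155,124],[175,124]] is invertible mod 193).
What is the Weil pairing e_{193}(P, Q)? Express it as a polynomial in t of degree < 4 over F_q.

Alternating bilinearity on E[193] (values in mu_{193} in F_{194323583718037^4}) gives e(P',Q') = e(P,Q)^det(M).
So e_{193}(P,Q) = e_{193}(P',Q')^{20}, since 29*20 = 1 mod 193.
Miller loop for e_{193} over F_{194323583718037^4}: bits of 193 = 11000001; 7 double steps + 2 add steps, l/v at each.
The quotient is 181721022389116 + 161621304714670*t + 109619514313977*t^2 + 189242781543015*t^3.
Hence e(P,Q) = 185780725297347 + 52160383944286*t + 47414043742729*t^2 + 5830311363317*t^3 in F_{194323583718037^4}^*.

185780725297347 + 52160383944286*t + 47414043742729*t^2 + 5830311363317*t^3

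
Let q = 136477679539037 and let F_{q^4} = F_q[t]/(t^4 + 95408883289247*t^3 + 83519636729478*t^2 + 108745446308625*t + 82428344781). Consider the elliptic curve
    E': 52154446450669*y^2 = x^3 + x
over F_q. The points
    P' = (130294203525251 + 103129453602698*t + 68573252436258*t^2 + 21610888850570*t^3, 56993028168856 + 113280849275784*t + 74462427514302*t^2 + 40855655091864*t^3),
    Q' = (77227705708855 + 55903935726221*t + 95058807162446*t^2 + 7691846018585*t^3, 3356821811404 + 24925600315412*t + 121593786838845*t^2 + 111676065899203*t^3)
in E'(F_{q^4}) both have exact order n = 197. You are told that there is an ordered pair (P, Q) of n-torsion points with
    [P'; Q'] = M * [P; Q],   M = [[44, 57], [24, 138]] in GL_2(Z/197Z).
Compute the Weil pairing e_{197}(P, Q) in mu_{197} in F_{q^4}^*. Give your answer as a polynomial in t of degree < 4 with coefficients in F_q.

96539962175550 + 133473373153098*t + 65778095905475*t^2 + 97317346088004*t^3

The 197-Weil pairing on E[197] over F_{136477679539037} is alternating-bilinear: e_{197}(P',Q') = e_{197}(P,Q)^det(M).
So e_{197}(P,Q) = e_{197}(P',Q')^{41}, since 173*41 = 1 mod 197.
Set x_W=39177508124608*u, y_W=39177508124608*v; then E': y_W^2=x_W^3+56602190487898*x_W.
8-bit Miller (11000101) on E'/F_{136477679539037} with a'=56602190487898, b'=0: accumulate tangent/chord ratios at Q'+S and P'+S'.
Result: e(P',Q') = 60959263097483 + 43146416792564*t + 105674134270270*t^2 + 53110245244649*t^3.
Hence e(P,Q) = 96539962175550 + 133473373153098*t + 65778095905475*t^2 + 97317346088004*t^3 in F_{136477679539037^4}^*.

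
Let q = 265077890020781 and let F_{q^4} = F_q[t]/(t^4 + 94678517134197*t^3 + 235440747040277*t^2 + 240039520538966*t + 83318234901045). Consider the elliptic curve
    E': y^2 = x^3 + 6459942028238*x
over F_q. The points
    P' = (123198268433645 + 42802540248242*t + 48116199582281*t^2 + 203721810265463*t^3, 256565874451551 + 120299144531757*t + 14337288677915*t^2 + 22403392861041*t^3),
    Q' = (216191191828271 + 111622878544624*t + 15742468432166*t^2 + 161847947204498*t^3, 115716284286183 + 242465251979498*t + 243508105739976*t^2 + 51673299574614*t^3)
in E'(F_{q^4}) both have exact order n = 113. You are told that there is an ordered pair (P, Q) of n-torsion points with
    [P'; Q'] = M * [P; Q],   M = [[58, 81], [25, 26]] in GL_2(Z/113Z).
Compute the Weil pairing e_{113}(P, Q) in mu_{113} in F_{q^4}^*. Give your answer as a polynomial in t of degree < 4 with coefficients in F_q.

e_{113}(aP+bQ,cP+dQ) = e_{113}(P,Q)^(ad-bc); with (a,b,c,d)=(58,81,25,26) this gives the det-113 law.
So e_{113}(P,Q) = e_{113}(P',Q')^{73}, since 48*73 = 1 mod 113.
Run Miller on y^2=x^3+6459942028238*x over F_{265077890020781}: ladder 1110001 (7 bits); e = f_P(D_Q)/f_Q(D_P).
Result: e(P',Q') = 128703511639915 + 148560746025102*t + 182203192515405*t^2 + 94699042778171*t^3.
Raise to 73: e(P,Q) = 36304997709578 + 180452323175901*t + 207489024475956*t^2 + 161195968845895*t^3 in mu_{113}.

36304997709578 + 180452323175901*t + 207489024475956*t^2 + 161195968845895*t^3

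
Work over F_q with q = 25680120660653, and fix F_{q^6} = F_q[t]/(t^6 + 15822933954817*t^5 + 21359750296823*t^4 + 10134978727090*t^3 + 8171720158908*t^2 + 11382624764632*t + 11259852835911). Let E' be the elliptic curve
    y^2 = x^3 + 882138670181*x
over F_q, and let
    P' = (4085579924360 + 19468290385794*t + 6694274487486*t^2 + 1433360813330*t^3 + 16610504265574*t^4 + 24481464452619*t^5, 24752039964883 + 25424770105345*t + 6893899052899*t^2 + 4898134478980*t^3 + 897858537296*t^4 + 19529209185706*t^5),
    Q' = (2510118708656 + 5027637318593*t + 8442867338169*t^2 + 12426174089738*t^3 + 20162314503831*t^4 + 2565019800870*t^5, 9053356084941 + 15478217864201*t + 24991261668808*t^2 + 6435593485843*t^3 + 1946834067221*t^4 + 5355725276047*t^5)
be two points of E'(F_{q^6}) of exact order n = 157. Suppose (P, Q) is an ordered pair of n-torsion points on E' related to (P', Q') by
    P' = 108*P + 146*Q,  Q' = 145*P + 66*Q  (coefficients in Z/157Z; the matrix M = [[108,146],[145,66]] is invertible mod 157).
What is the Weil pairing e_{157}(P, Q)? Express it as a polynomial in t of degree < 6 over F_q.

Since e_{157}(P,P)=e_{157}(Q,Q)=1 and e_{157}(Q,P)=e_{157}(P,Q)^{-1}, expanding e_{157}(108*P + 146*Q,145*P + 66*Q) leaves e(P,Q)^det(M).
108*66 - 146*145 = -14042; reduced mod 157: det = 88, inverse 91.
n = 157 = (10011101)_2 (8 bits, wt 5); accumulate f_{157,P'}(Q'+S)/f_{157,P'}(S) along the 7-step ladder.
Miller gives e_{157}(P',Q') = 18694851550915 + 3955860366683*t + 16766562353839*t^2 + 16016178997415*t^3 + 7230862972611*t^4 + 12706313832123*t^5 in F_{25680120660653^6}.
Finally e_{157}(P,Q) = 13317803129235 + 21724042005447*t + 3767201448336*t^2 + 2581228064204*t^3 + 6824597731249*t^4 + 19190301404431*t^5.

13317803129235 + 21724042005447*t + 3767201448336*t^2 + 2581228064204*t^3 + 6824597731249*t^4 + 19190301404431*t^5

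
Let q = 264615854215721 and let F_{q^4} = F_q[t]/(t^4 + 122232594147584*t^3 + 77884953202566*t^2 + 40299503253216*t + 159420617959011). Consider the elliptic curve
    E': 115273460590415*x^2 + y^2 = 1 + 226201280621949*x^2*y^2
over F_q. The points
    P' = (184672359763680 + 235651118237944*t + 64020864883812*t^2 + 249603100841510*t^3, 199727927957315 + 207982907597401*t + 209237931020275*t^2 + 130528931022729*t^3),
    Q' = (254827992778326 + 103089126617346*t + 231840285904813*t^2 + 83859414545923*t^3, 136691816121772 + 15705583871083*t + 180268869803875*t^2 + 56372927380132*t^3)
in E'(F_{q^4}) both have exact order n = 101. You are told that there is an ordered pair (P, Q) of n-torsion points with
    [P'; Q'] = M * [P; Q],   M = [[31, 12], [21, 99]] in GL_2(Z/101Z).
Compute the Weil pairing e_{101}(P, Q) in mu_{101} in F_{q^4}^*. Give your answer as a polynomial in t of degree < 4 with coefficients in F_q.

178389235843080 + 106360632210740*t + 176421296777670*t^2 + 231195342770843*t^3

e_{101}(aP+bQ,cP+dQ) = e_{101}(P,Q)^(ad-bc); with (a,b,c,d)=(31,12,21,99) this gives the det-101 law.
det(M) mod 101 = 90; its inverse in (Z/101)^* is 55 (check: 90*55 mod 101 = 1).
Edwards a_E,d_E -> Montgomery A=78523788813293,B=200775377594959 -> Weierstrass 192002540927868,122947778702750 via alpha=145117741607301,beta=104575972099977.
n = 101 = (1100101)_2 (7 bits, wt 4); accumulate f_{101,P'}(Q'+S)/f_{101,P'}(S) along the 6-step ladder.
Result: e(P',Q') = 256566584995673 + 38972994338682*t + 97049108460024*t^2 + 204924988252665*t^3.
Raise to 55: e(P,Q) = 178389235843080 + 106360632210740*t + 176421296777670*t^2 + 231195342770843*t^3 in mu_{101}.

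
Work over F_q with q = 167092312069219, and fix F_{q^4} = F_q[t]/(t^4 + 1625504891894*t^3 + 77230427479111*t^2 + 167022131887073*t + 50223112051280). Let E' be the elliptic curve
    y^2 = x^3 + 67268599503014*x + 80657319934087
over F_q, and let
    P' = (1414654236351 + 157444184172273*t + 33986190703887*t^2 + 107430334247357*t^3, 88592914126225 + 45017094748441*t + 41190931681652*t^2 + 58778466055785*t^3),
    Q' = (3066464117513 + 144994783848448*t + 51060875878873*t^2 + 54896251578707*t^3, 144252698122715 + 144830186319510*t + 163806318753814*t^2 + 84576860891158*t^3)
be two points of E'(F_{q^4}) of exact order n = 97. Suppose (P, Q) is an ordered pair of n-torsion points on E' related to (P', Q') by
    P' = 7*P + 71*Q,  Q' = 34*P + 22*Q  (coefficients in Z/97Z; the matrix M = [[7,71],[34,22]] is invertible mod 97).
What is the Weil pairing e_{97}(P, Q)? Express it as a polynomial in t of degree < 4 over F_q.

17640923759283 + 72976086179888*t + 39633110437619*t^2 + 58888013808815*t^3

Under M = [[7,71],[34,22]] in GL_2(Z/97), e_{97}(P',Q') = e_{97}(P,Q)^(7*22-71*34 mod 97).
Hence e(P,Q) = e(P',Q')^{10} where 10 = 68^{-1} mod 97.
Run Miller on y^2=x^3+67268599503014*x+80657319934087 over F_{167092312069219}: ladder 1100001 (7 bits); e = f_P(D_Q)/f_Q(D_P).
e_{97}(P',Q') = 163182921014161 + 117189688891118*t + 85498884195649*t^2 + 115520636096187*t^3.
e_{97}(P,Q) = (163182921014161 + 117189688891118*t + 85498884195649*t^2 + 115520636096187*t^3)^{10} = 17640923759283 + 72976086179888*t + 39633110437619*t^2 + 58888013808815*t^3.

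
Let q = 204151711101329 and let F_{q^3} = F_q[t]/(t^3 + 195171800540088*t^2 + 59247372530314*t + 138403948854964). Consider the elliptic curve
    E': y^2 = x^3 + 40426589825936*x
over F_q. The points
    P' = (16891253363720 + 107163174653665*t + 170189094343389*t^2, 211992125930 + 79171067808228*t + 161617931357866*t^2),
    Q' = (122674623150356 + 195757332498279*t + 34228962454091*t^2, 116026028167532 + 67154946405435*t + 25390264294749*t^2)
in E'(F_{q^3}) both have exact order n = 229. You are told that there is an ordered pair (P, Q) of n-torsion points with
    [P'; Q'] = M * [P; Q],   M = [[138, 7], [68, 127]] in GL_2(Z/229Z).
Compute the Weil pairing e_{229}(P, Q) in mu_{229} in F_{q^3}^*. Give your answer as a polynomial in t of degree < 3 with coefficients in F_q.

The 229-Weil pairing on E[229] over F_{204151711101329} is alternating-bilinear: e_{229}(P',Q') = e_{229}(P,Q)^det(M).
Inverting 104 mod 229: 218. Thus e_{229}(P,Q) = e(P',Q')^{218}.
8-bit Miller (11100101) on E'/F_{204151711101329} with a'=40426589825936, b'=0: accumulate tangent/chord ratios at Q'+S and P'+S'.
e_{229}(P',Q') = 128775477165604 + 155852186196421*t + 34126539693432*t^2.
Thus e_{229}(P,Q) = 192464415484847 + 157453890717816*t + 46825737016814*t^2.

192464415484847 + 157453890717816*t + 46825737016814*t^2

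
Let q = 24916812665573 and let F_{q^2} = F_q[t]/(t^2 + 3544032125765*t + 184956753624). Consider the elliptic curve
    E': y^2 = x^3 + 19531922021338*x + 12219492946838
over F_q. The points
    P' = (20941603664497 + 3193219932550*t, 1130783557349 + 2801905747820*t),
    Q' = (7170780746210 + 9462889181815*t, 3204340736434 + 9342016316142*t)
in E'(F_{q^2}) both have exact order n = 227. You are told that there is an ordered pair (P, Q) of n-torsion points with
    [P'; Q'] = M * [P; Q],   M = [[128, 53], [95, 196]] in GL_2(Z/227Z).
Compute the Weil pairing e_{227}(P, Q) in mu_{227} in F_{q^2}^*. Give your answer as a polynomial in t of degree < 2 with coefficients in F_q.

e_{227} is bilinear + alternating on E[227], so e_{227}(128*P + 53*Q, 95*P + 196*Q) = e_{227}(P,Q)^(128*196-53*95).
det(M) mod 227 = 77; its inverse in (Z/227)^* is 171 (check: 77*171 mod 227 = 1).
Double-and-add over 11100011: 8-1 doublings, 5-1 additions; each step l_{T,T}/v_{2T} or l_{T,P'}/v at Q'+S for random S.
f_P(D_Q)/f_Q(D_P) = 18538690038293 + 13768848089756*t.
Hence e(P,Q) = 16558440775471 + 337228406103*t in F_{24916812665573^2}^*.

16558440775471 + 337228406103*t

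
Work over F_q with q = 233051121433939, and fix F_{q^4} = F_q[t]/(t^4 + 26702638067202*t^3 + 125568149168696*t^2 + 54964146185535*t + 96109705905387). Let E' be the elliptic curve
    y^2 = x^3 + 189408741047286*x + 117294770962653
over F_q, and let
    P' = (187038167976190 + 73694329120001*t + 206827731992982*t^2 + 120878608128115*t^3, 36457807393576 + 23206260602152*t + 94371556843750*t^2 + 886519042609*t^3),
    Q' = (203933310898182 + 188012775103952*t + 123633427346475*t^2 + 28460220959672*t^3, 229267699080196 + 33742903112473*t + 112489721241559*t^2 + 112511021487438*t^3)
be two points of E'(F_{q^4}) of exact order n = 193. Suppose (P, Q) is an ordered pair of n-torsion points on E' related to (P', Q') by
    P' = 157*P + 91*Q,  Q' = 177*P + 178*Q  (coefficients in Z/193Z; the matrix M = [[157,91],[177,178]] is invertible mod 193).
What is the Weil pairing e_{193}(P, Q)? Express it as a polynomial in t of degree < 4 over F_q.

The 193-Weil pairing on E[193] over F_{233051121433939} is alternating-bilinear: e_{193}(P',Q') = e_{193}(P,Q)^det(M).
157*178 - 91*177 = 11839; reduced mod 193: det = 66, inverse 155.
Miller loop for e_{193} over F_{233051121433939^4}: bits of 193 = 11000001; 7 double steps + 2 add steps, l/v at each.
Miller gives e_{193}(P',Q') = 64597224036896 + 31336646300975*t + 78500471425543*t^2 + 25694168648520*t^3 in F_{233051121433939^4}.
Hence e(P,Q) = 184487213972171 + 4040099385054*t + 99698534038135*t^2 + 207942603135524*t^3 in F_{233051121433939^4}^*.

184487213972171 + 4040099385054*t + 99698534038135*t^2 + 207942603135524*t^3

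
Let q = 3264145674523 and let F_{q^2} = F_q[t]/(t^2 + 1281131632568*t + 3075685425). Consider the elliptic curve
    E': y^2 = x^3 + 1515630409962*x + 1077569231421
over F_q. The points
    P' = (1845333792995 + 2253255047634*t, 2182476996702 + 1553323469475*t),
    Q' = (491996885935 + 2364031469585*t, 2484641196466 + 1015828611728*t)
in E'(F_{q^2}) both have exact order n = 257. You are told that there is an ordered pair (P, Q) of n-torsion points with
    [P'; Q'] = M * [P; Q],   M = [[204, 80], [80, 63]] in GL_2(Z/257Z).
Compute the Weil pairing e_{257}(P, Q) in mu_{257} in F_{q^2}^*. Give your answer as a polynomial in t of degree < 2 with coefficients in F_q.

1001479498226 + 3191781099519*t

The 257-Weil pairing on E[257] over F_{3264145674523} is alternating-bilinear: e_{257}(P',Q') = e_{257}(P,Q)^det(M).
204*63 - 80*80 = 6452; reduced mod 257: det = 27, inverse 238.
9-bit Miller (100000001) on E'/F_{3264145674523} with a'=1515630409962, b'=1077569231421: accumulate tangent/chord ratios at Q'+S and P'+S'.
e_{257}(P',Q') = 2256355884897 + 58522035867*t.
Finally e_{257}(P,Q) = 1001479498226 + 3191781099519*t.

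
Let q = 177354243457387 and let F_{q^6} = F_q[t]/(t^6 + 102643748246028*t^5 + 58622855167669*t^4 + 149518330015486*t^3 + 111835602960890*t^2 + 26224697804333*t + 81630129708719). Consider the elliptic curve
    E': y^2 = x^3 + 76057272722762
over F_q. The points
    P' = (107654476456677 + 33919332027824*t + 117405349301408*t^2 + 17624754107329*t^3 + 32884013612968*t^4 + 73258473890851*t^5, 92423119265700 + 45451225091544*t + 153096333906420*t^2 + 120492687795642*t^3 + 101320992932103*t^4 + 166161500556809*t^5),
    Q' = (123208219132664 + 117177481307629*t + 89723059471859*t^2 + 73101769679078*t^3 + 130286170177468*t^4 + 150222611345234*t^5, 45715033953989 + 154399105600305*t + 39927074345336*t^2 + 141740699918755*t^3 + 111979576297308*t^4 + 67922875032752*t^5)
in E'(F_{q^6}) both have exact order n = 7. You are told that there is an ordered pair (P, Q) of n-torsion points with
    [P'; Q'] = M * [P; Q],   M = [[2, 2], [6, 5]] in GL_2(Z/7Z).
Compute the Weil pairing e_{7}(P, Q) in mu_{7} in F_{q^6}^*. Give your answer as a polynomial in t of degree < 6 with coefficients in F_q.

165884705118929 + 43896733407875*t + 9997136280014*t^2 + 37076196084233*t^3 + 37948710233649*t^4 + 103589548852323*t^5

The 7-Weil pairing on E[7] over F_{177354243457387} is alternating-bilinear: e_{7}(P',Q') = e_{7}(P,Q)^det(M).
So e_{7}(P,Q) = e_{7}(P',Q')^{3}, since 5*3 = 1 mod 7.
3-bit Miller (111) on E'/F_{177354243457387} with a'=0, b'=76057272722762: accumulate tangent/chord ratios at Q'+S and P'+S'.
Result: e(P',Q') = 154792800512177 + 13322484373887*t + 129646429542655*t^2 + 3315699972819*t^3 + 102166031501707*t^4 + 163639398300963*t^5.
Finally e_{7}(P,Q) = 165884705118929 + 43896733407875*t + 9997136280014*t^2 + 37076196084233*t^3 + 37948710233649*t^4 + 103589548852323*t^5.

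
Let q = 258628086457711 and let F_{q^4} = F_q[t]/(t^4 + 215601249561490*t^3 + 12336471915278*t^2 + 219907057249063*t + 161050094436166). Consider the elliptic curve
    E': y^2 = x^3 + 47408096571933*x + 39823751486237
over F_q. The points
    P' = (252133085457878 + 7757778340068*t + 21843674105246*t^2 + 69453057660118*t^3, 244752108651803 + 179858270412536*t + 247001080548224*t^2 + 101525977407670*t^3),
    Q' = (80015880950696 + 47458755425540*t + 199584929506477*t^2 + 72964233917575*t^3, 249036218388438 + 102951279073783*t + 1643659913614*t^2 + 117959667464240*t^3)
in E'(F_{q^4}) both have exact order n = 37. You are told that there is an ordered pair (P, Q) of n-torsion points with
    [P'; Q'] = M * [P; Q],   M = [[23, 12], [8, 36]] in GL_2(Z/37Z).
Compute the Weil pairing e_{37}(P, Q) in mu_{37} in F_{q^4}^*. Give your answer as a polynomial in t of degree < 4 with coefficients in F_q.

48995667602001 + 77664609722609*t + 240053917353548*t^2 + 188767317276441*t^3

Alternating bilinearity on E[37] (values in mu_{37} in F_{258628086457711^4}) gives e(P',Q') = e(P,Q)^det(M).
So e_{37}(P,Q) = e_{37}(P',Q')^{23}, since 29*23 = 1 mod 37.
Miller loop for e_{37} over F_{258628086457711^4}: bits of 37 = 100101; 5 double steps + 2 add steps, l/v at each.
So e_{37}(P',Q') = 124096281147187 + 187918355815203*t + 245970909932776*t^2 + 238975238771261*t^3.
Raise to 23: e(P,Q) = 48995667602001 + 77664609722609*t + 240053917353548*t^2 + 188767317276441*t^3 in mu_{37}.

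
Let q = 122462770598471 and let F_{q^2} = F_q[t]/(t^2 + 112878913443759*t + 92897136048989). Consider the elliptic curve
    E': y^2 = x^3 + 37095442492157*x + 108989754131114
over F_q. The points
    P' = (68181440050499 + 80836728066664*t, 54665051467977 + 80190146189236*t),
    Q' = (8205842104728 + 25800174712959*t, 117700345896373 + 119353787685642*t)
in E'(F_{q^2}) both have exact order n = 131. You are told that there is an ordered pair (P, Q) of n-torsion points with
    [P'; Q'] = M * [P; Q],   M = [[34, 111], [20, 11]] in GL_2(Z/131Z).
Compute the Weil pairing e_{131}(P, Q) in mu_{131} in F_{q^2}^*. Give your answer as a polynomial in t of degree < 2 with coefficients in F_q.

37280662576816 + 16792020464023*t

Since e_{131}(P,P)=e_{131}(Q,Q)=1 and e_{131}(Q,P)=e_{131}(P,Q)^{-1}, expanding e_{131}(34*P + 111*Q,20*P + 11*Q) leaves e(P,Q)^det(M).
det M = 34*11 - 111*20 = -1846 = 119 (mod 131); 119^{-1} = 120 (mod 131).
Build f_{131,P'} and f_{131,Q'} via the 8-bit ladder of 131=10000011_2; evaluate at shifted divisors; quotient in F_{122462770598471^2}.
So e_{131}(P',Q') = 49963774828433 + 43779347972574*t.
Thus e_{131}(P,Q) = 37280662576816 + 16792020464023*t.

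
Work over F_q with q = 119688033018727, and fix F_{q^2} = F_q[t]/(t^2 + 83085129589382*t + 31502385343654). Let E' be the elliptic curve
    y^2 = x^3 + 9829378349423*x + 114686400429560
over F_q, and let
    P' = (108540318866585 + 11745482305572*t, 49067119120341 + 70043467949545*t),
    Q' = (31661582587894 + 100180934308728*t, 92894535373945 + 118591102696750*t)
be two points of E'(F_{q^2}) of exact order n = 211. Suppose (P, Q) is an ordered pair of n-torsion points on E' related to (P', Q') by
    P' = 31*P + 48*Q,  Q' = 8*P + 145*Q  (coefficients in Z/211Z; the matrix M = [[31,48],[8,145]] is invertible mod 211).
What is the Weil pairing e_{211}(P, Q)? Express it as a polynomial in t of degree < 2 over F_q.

Alternating bilinearity on E[211] (values in mu_{211} in F_{119688033018727^2}) gives e(P',Q') = e(P,Q)^det(M).
Hence e(P,Q) = e(P',Q')^{60} where 60 = 102^{-1} mod 211.
8-bit Miller (11010011) on E'/F_{119688033018727} with a'=9829378349423, b'=114686400429560: accumulate tangent/chord ratios at Q'+S and P'+S'.
Miller gives e_{211}(P',Q') = 76289239627652 + 101771820856886*t in F_{119688033018727^2}.
Thus e_{211}(P,Q) = 118167490945510 + 88831488271977*t.

118167490945510 + 88831488271977*t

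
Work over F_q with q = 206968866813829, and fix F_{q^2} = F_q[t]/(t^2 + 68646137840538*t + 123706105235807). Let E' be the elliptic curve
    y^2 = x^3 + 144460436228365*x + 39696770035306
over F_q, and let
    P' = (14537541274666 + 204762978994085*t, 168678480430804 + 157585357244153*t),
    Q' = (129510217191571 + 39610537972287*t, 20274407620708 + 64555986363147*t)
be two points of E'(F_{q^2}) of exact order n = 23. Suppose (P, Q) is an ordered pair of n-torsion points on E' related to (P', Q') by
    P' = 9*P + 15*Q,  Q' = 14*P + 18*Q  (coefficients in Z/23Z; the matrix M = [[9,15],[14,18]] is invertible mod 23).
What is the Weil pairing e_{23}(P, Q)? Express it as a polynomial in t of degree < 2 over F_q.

127436226963508 + 183094635088147*t

Under M = [[9,15],[14,18]] in GL_2(Z/23), e_{23}(P',Q') = e_{23}(P,Q)^(9*18-15*14 mod 23).
9*18 - 15*14 = -48; reduced mod 23: det = 21, inverse 11.
Run Miller on y^2=x^3+144460436228365*x+39696770035306 over F_{206968866813829}: ladder 10111 (5 bits); e = f_P(D_Q)/f_Q(D_P).
Result: e(P',Q') = 187172550295165 + 42719358304956*t.
Raise to 11: e(P,Q) = 127436226963508 + 183094635088147*t in mu_{23}.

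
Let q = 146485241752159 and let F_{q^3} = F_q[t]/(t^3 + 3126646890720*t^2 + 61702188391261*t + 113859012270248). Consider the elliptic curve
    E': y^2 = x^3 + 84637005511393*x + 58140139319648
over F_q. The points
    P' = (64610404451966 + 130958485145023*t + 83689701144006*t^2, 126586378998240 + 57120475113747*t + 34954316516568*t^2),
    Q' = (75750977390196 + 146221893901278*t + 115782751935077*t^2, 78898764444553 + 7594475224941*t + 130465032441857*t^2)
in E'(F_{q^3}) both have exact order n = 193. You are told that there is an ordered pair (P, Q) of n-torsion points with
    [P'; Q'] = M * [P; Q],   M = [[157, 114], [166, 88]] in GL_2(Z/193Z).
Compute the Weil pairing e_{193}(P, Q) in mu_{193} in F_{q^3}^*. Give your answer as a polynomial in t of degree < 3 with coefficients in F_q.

137372650728993 + 32285221916116*t + 44971913025978*t^2

Alternating bilinearity on E[193] (values in mu_{193} in F_{146485241752159^3}) gives e(P',Q') = e(P,Q)^det(M).
det(M) mod 193 = 103; its inverse in (Z/193)^* is 15 (check: 103*15 mod 193 = 1).
Double-and-add over 11000001: 8-1 doublings, 3-1 additions; each step l_{T,T}/v_{2T} or l_{T,P'}/v at Q'+S for random S.
e_{193}(P',Q') = 117217831905854 + 7047860373518*t + 78732359081523*t^2.
e_{193}(P,Q) = (117217831905854 + 7047860373518*t + 78732359081523*t^2)^{15} = 137372650728993 + 32285221916116*t + 44971913025978*t^2.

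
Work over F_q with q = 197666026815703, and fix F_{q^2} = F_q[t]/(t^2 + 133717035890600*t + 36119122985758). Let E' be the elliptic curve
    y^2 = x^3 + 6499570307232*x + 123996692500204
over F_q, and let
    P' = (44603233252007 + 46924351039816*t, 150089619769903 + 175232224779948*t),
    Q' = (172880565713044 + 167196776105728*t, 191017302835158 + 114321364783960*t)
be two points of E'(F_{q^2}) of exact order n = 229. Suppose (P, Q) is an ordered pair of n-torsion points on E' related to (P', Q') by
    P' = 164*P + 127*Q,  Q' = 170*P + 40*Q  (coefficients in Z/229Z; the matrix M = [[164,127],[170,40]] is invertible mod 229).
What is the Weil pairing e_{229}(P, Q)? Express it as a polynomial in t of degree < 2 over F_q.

75244627524309 + 32214755381756*t

Since e_{229}(P,P)=e_{229}(Q,Q)=1 and e_{229}(Q,P)=e_{229}(P,Q)^{-1}, expanding e_{229}(164*P + 127*Q,170*P + 40*Q) leaves e(P,Q)^det(M).
164*40 - 127*170 = -15030; reduced mod 229: det = 84, inverse 30.
Miller loop for e_{229} over F_{197666026815703^2}: bits of 229 = 11100101; 7 double steps + 4 add steps, l/v at each.
The quotient is 156849354262891 + 82652574552208*t.
Raise to 30: e(P,Q) = 75244627524309 + 32214755381756*t in mu_{229}.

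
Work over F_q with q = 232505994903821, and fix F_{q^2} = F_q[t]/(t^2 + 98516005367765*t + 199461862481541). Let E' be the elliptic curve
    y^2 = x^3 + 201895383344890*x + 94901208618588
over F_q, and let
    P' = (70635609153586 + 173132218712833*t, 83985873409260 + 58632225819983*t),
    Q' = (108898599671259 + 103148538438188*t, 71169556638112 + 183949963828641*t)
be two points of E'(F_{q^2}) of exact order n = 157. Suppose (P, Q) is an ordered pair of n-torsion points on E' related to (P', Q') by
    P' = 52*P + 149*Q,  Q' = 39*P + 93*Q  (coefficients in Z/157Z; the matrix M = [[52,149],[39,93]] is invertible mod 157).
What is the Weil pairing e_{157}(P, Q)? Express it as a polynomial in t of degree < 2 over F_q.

e_{157}(aP+bQ,cP+dQ) = e_{157}(P,Q)^(ad-bc); with (a,b,c,d)=(52,149,39,93) this gives the det-157 law.
52*93 - 149*39 = -975; reduced mod 157: det = 124, inverse 19.
Miller loop for e_{157} over F_{232505994903821^2}: bits of 157 = 10011101; 7 double steps + 4 add steps, l/v at each.
f_P(D_Q)/f_Q(D_P) = 33029901132465 + 184463340191807*t.
Hence e(P,Q) = 27057317115706 + 12077138581120*t in F_{232505994903821^2}^*.

27057317115706 + 12077138581120*t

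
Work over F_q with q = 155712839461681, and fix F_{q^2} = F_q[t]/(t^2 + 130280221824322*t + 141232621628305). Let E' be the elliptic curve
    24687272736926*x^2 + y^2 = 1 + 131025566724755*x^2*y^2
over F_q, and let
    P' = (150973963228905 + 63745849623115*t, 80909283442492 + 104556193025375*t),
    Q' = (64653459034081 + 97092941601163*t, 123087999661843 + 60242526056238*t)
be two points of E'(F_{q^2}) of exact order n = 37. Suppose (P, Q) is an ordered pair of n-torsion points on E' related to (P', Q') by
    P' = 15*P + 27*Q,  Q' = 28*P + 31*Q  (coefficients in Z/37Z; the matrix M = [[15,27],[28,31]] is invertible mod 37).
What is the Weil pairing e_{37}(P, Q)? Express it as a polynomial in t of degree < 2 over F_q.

136512722053993 + 76046771569112*t

The 37-Weil pairing on E[37] over F_{155712839461681} is alternating-bilinear: e_{37}(P',Q') = e_{37}(P,Q)^det(M).
Hence e(P,Q) = e(P',Q')^{15} where 15 = 5^{-1} mod 37.
Edwards a_E,d_E -> Montgomery A=0,B=71945021119576 -> Weierstrass 52627035589889,0 via alpha=0,beta=12343636368463.
Run Miller on y^2=x^3+52627035589889*x over F_{155712839461681}: ladder 100101 (6 bits); e = f_P(D_Q)/f_Q(D_P).
Result: e(P',Q') = 64251503698358 + 25400725371331*t.
Thus e_{37}(P,Q) = 136512722053993 + 76046771569112*t.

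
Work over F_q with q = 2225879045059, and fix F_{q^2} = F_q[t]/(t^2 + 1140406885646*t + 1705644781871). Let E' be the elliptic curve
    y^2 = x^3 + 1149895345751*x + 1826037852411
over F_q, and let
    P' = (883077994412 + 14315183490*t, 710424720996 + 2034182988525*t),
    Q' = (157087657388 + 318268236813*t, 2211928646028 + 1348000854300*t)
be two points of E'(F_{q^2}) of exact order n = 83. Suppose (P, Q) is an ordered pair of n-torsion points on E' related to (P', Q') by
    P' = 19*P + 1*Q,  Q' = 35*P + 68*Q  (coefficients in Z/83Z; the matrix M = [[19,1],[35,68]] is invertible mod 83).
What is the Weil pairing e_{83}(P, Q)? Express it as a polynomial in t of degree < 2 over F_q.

1831931609010 + 649623576813*t

Alternating bilinearity on E[83] (values in mu_{83} in F_{2225879045059^2}) gives e(P',Q') = e(P,Q)^det(M).
det M = 19*68 - 1*35 = 1257 = 12 (mod 83); 12^{-1} = 7 (mod 83).
Build f_{83,P'} and f_{83,Q'} via the 7-bit ladder of 83=1010011_2; evaluate at shifted divisors; quotient in F_{2225879045059^2}.
Miller gives e_{83}(P',Q') = 1771838663735 + 1758686452485*t in F_{2225879045059^2}.
Hence e(P,Q) = 1831931609010 + 649623576813*t in F_{2225879045059^2}^*.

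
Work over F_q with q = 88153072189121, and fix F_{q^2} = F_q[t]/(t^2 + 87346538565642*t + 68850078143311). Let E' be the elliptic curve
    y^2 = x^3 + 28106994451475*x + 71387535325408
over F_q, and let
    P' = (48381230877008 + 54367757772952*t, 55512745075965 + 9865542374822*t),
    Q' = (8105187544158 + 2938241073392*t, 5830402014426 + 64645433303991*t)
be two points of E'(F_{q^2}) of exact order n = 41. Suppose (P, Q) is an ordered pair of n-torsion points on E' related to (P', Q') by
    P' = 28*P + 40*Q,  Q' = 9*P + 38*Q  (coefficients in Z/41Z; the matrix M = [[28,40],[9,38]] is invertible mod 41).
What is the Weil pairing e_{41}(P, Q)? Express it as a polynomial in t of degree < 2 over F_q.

3017026627377 + 34911703782029*t

Alternating bilinearity on E[41] (values in mu_{41} in F_{88153072189121^2}) gives e(P',Q') = e(P,Q)^det(M).
det(M) mod 41 = 7; its inverse in (Z/41)^* is 6 (check: 7*6 mod 41 = 1).
Miller loop for e_{41} over F_{88153072189121^2}: bits of 41 = 101001; 5 double steps + 2 add steps, l/v at each.
Miller gives e_{41}(P',Q') = 86958171666060 + 56006488636749*t in F_{88153072189121^2}.
(86958171666060 + 56006488636749*t)^{6} mod (88153072189121,f) = 3017026627377 + 34911703782029*t.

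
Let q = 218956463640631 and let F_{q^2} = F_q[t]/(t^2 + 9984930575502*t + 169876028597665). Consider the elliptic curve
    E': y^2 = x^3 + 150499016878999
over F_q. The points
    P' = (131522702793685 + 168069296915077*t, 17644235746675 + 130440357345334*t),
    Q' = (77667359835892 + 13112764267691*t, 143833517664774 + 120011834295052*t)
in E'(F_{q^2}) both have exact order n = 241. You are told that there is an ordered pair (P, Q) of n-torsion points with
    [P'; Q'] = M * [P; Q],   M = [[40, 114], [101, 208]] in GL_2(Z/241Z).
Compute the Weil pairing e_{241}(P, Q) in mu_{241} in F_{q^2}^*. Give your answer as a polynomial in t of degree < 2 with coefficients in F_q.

e_{241} is bilinear + alternating on E[241], so e_{241}(40*P + 114*Q, 101*P + 208*Q) = e_{241}(P,Q)^(40*208-114*101).
Hence e(P,Q) = e(P',Q')^{79} where 79 = 180^{-1} mod 241.
n = 241 = (11110001)_2 (8 bits, wt 5); accumulate f_{241,P'}(Q'+S)/f_{241,P'}(S) along the 7-step ladder.
e_{241}(P',Q') = 199701748938137 + 183523628176205*t.
(199701748938137 + 183523628176205*t)^{79} mod (218956463640631,f) = 208304045327325 + 215860020448027*t.

208304045327325 + 215860020448027*t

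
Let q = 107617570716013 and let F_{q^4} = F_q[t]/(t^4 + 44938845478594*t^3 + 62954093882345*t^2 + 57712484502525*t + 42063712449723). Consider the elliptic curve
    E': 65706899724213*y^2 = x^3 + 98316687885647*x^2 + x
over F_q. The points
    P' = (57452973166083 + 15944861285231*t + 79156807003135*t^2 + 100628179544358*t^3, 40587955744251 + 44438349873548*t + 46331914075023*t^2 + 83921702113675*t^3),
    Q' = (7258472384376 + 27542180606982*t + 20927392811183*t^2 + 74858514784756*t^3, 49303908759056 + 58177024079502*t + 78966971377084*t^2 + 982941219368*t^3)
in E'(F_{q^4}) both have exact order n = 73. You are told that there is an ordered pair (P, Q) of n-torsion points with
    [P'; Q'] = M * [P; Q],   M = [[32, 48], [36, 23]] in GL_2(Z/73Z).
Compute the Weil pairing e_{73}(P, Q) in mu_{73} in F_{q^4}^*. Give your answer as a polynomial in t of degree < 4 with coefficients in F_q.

Under M = [[32,48],[36,23]] in GL_2(Z/73), e_{73}(P',Q') = e_{73}(P,Q)^(32*23-48*36 mod 73).
So e_{73}(P,Q) = e_{73}(P',Q')^{56}, since 30*56 = 1 mod 73.
Montgomery->Weierstrass: x_W = 23072198574888*x+32050758758445, y_W=23072198574888*y on F_{107617570716013}; lands on y^2=x^3+91745233973831.
n = 73 = (1001001)_2 (7 bits, wt 3); accumulate f_{73,P'}(Q'+S)/f_{73,P'}(S) along the 6-step ladder.
e_{73}(P',Q') = 64506572508240 + 62996907133908*t + 28810040002998*t^2 + 100450135433305*t^3.
(64506572508240 + 62996907133908*t + 28810040002998*t^2 + 100450135433305*t^3)^{56} mod (107617570716013,f) = 48602065617131 + 32758141093588*t + 19295321197274*t^2 + 80718833492167*t^3.

48602065617131 + 32758141093588*t + 19295321197274*t^2 + 80718833492167*t^3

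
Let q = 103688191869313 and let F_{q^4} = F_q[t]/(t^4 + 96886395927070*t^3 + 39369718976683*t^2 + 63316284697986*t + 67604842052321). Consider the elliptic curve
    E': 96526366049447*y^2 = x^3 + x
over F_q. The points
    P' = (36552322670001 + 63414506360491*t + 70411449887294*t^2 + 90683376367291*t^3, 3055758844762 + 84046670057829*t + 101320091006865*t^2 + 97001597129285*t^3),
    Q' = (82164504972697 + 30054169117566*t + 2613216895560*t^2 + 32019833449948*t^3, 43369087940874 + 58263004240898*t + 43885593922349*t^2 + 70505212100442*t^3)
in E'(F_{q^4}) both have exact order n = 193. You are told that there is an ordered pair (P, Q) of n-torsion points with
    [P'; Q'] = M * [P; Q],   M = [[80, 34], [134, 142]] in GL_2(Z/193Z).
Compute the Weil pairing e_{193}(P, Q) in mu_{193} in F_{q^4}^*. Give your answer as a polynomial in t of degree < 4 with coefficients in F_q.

27363128742739 + 15052572763621*t + 42623335527985*t^2 + 51672256986379*t^3

Alternating bilinearity on E[193] (values in mu_{193} in F_{103688191869313^4}) gives e(P',Q') = e(P,Q)^det(M).
80*142 - 34*134 = 6804; reduced mod 193: det = 49, inverse 130.
Undo Montgomery via alpha=0, beta=37935461635198: (a',b')=(59253464301081,0) over F_{103688191869313}.
Run Miller on y^2=x^3+59253464301081*x over F_{103688191869313}: ladder 11000001 (8 bits); e = f_P(D_Q)/f_Q(D_P).
Miller gives e_{193}(P',Q') = 72941759848866 + 432078155258*t + 80217900802617*t^2 + 11602642568171*t^3 in F_{103688191869313^4}.
Thus e_{193}(P,Q) = 27363128742739 + 15052572763621*t + 42623335527985*t^2 + 51672256986379*t^3.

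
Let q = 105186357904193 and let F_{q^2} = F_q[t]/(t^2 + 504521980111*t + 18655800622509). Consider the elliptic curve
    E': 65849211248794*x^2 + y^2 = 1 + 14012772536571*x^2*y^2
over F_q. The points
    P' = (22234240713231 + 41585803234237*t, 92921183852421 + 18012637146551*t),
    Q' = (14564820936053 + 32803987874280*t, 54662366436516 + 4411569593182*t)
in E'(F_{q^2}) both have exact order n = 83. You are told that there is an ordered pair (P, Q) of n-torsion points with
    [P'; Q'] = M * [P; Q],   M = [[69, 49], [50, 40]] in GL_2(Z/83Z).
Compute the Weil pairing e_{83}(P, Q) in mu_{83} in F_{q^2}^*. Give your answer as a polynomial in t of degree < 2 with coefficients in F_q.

48306099457956 + 43480296841211*t

Alternating bilinearity on E[83] (values in mu_{83} in F_{105186357904193^2}) gives e(P',Q') = e(P,Q)^det(M).
Hence e(P,Q) = e(P',Q')^{49} where 49 = 61^{-1} mod 83.
Edwards a_E,d_E -> Montgomery A=35149511864220,B=38864277359892 -> Weierstrass 91667613564668,17881219697065 via alpha=30841390281593,beta=39255699154104.
7-bit Miller (1010011) on E'/F_{105186357904193} with a'=91667613564668, b'=17881219697065: accumulate tangent/chord ratios at Q'+S and P'+S'.
Result: e(P',Q') = 7642934670941 + 12890707974777*t.
Thus e_{83}(P,Q) = 48306099457956 + 43480296841211*t.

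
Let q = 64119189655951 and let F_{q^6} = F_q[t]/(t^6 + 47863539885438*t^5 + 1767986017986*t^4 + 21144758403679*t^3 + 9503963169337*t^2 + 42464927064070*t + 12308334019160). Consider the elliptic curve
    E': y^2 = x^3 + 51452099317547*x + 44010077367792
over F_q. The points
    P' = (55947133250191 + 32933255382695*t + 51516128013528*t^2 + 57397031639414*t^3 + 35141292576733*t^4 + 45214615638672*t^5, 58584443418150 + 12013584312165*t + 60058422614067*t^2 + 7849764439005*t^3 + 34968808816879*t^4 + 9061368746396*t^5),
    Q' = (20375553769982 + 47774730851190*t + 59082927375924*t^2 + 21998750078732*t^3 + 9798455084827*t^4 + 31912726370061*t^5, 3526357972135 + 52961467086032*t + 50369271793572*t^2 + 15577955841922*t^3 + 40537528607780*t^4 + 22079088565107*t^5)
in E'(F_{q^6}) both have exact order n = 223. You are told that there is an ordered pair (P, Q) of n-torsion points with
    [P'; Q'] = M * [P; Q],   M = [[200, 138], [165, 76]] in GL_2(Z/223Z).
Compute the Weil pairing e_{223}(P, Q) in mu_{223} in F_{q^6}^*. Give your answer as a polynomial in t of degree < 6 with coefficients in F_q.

The 223-Weil pairing on E[223] over F_{64119189655951} is alternating-bilinear: e_{223}(P',Q') = e_{223}(P,Q)^det(M).
det M = 200*76 - 138*165 = -7570 = 12 (mod 223); 12^{-1} = 93 (mod 223).
Miller loop for e_{223} over F_{64119189655951^6}: bits of 223 = 11011111; 7 double steps + 6 add steps, l/v at each.
Result: e(P',Q') = 21366166346689 + 25588603035619*t + 42942461922440*t^2 + 53341339254329*t^3 + 57863700440574*t^4 + 12616507654060*t^5.
Finally e_{223}(P,Q) = 57981627330242 + 38351248202897*t + 54583771009190*t^2 + 51098580065022*t^3 + 46636011426273*t^4 + 34431955550488*t^5.

57981627330242 + 38351248202897*t + 54583771009190*t^2 + 51098580065022*t^3 + 46636011426273*t^4 + 34431955550488*t^5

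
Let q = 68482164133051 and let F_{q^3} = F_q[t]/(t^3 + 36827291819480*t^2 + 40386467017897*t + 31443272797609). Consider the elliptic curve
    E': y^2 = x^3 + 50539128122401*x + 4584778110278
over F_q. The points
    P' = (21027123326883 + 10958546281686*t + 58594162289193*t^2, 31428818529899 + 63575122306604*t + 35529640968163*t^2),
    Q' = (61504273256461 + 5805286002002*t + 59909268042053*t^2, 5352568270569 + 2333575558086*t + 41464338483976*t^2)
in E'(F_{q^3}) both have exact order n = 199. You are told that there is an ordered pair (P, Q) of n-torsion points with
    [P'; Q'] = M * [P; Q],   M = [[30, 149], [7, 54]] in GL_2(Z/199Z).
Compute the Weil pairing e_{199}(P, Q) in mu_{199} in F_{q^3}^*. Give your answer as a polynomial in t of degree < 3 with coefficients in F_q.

Under M = [[30,149],[7,54]] in GL_2(Z/199), e_{199}(P',Q') = e_{199}(P,Q)^(30*54-149*7 mod 199).
30*54 - 149*7 = 577; reduced mod 199: det = 179, inverse 189.
8-bit Miller (11000111) on E'/F_{68482164133051} with a'=50539128122401, b'=4584778110278: accumulate tangent/chord ratios at Q'+S and P'+S'.
Miller gives e_{199}(P',Q') = 14837081816036 + 34734958250567*t + 65417794265993*t^2 in F_{68482164133051^3}.
Thus e_{199}(P,Q) = 62027325313233 + 55651064083441*t + 25679252219549*t^2.

62027325313233 + 55651064083441*t + 25679252219549*t^2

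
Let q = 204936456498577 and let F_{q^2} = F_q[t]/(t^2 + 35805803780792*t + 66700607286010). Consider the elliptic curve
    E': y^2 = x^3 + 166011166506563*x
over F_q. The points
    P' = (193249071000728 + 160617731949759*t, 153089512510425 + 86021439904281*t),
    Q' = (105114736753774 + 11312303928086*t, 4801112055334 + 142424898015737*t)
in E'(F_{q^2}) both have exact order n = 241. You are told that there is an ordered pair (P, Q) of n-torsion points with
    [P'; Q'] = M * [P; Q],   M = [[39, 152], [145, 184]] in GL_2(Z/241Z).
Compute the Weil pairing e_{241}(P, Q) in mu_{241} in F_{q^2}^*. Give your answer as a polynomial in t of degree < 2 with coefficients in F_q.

Alternating bilinearity on E[241] (values in mu_{241} in F_{204936456498577^2}) gives e(P',Q') = e(P,Q)^det(M).
39*184 - 152*145 = -14864; reduced mod 241: det = 78, inverse 34.
Run Miller on y^2=x^3+166011166506563*x over F_{204936456498577}: ladder 11110001 (8 bits); e = f_P(D_Q)/f_Q(D_P).
Result: e(P',Q') = 80830087020657 + 19335997843151*t.
Raise to 34: e(P,Q) = 96634725744576 + 151432767032067*t in mu_{241}.

96634725744576 + 151432767032067*t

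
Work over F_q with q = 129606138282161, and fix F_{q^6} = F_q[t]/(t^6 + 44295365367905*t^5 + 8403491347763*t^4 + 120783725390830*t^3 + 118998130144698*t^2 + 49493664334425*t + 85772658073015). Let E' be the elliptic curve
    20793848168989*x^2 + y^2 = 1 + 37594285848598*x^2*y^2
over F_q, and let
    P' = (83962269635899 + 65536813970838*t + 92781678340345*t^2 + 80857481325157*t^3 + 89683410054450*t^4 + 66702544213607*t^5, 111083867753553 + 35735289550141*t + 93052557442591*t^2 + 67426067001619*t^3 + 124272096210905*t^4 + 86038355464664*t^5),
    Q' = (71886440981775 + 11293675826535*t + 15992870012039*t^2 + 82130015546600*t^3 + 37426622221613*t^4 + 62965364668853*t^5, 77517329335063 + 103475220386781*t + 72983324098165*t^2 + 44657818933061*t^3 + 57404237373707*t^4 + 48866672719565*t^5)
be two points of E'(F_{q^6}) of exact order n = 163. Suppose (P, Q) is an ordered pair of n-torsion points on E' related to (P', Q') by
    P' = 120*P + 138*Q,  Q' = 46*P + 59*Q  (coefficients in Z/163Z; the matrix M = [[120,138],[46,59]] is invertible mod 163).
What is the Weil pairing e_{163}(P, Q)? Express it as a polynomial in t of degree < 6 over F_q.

Alternating bilinearity on E[163] (values in mu_{163} in F_{129606138282161^6}) gives e(P',Q') = e(P,Q)^det(M).
det(M) mod 163 = 80; its inverse in (Z/163)^* is 108 (check: 80*108 mod 163 = 1).
Edwards->Montgomery: u=(1+y)/(1-y), v=u/x -> 14481829595558v^2=u^3+85421020522876u^2+u; then x_W=28201425150638u+117736470904732: y^2=x^3+42075057344756*x+45450903241187.
n = 163 = (10100011)_2 (8 bits, wt 4); accumulate f_{163,P'}(Q'+S)/f_{163,P'}(S) along the 7-step ladder.
So e_{163}(P',Q') = 59644215351251 + 49189471197295*t + 21849698510906*t^2 + 60999006083769*t^3 + 83303280466848*t^4 + 24341578615197*t^5.
e_{163}(P,Q) = (59644215351251 + 49189471197295*t + 21849698510906*t^2 + 60999006083769*t^3 + 83303280466848*t^4 + 24341578615197*t^5)^{108} = 27081360831999 + 31453228333290*t + 107935320169836*t^2 + 43954686974943*t^3 + 84213123569625*t^4 + 2414804917030*t^5.

27081360831999 + 31453228333290*t + 107935320169836*t^2 + 43954686974943*t^3 + 84213123569625*t^4 + 2414804917030*t^5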